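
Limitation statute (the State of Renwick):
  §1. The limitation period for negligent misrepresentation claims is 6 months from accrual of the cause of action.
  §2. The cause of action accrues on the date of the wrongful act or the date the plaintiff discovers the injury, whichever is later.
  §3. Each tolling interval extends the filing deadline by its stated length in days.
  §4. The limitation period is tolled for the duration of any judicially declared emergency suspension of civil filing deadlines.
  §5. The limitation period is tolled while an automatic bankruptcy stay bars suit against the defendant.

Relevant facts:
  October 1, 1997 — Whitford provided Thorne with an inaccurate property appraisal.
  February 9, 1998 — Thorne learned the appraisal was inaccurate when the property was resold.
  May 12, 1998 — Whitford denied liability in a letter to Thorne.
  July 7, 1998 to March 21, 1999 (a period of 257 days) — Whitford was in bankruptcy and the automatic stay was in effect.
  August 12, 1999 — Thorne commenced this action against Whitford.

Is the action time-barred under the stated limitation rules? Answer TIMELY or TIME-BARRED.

TIME-BARRED

Because discovery on February 9, 1998 post-dates the October 1, 1997 act, accrual under the later-of rule falls on February 9, 1998.
6 months from February 9, 1998 is August 9, 1998.
Because the automatic bankruptcy stay ran from July 7, 1998 to March 21, 1999, the deadline is extended by 257 days to April 23, 1999.
Nothing else in the chronology tolls or restarts the period.
The August 12, 1999 filing falls after the April 23, 1999 deadline; the claim is time-barred.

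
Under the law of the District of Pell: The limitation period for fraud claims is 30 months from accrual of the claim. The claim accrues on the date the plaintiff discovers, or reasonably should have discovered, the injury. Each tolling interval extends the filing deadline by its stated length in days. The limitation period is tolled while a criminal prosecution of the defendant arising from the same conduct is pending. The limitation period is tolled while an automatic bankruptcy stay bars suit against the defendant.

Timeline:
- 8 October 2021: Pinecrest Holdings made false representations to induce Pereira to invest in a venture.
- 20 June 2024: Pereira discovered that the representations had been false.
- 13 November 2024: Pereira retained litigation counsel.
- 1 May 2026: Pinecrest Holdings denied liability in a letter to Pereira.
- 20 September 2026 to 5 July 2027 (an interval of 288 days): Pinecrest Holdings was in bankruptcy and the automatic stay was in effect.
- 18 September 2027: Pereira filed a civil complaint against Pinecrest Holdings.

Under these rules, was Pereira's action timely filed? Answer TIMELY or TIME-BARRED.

TIMELY

The claim did not accrue until Pereira discovered the injury on 20 June 2024; the 8 October 2021 act date does not start the clock under the stated rule.
Adding the 30 months base period to 20 June 2024 gives a deadline of 20 December 2026, before any tolling.
The automatic bankruptcy stay from 20 September 2026 to 5 July 2027 tolled the period for 288 days, extending the deadline to 4 October 2027.
Nothing else in the chronology tolls or restarts the period.
Filing on 18 September 2027 beat the 4 October 2027 deadline — the action is timely.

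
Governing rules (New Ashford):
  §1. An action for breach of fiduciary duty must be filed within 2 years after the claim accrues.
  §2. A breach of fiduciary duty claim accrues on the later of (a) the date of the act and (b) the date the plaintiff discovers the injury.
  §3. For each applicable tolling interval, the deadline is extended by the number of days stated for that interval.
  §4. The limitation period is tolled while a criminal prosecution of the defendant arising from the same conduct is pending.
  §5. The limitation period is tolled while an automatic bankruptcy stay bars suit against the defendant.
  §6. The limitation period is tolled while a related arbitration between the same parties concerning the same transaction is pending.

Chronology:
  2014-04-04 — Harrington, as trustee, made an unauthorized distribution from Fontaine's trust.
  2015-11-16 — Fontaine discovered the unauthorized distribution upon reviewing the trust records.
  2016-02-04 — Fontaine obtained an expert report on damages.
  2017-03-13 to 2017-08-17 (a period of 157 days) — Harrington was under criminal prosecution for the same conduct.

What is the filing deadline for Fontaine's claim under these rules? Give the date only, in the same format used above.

Because discovery on 2015-11-16 post-dates the 2014-04-04 act, accrual under the later-of rule falls on 2015-11-16.
2 years from 2015-11-16 is 2017-11-16.
Because the pending criminal prosecution ran from 2017-03-13 to 2017-08-17, the deadline is extended by 157 days to 2018-04-22.
Nothing else in the chronology tolls or restarts the period.

2018-04-22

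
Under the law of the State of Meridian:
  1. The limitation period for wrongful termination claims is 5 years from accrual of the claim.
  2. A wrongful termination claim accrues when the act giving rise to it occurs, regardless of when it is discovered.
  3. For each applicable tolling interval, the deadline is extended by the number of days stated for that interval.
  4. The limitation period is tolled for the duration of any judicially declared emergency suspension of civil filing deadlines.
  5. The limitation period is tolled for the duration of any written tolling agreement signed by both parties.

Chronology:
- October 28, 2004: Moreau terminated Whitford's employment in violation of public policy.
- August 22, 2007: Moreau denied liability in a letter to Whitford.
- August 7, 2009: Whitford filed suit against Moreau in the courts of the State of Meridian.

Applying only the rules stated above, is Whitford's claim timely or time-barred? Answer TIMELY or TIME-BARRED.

The limitation period began to run on October 28, 2004.
The untolled deadline — 5 years after October 28, 2004 — is October 28, 2009.
The other events in the timeline have no effect on the limitation period under the stated rules.
The August 7, 2009 filing precedes the October 28, 2009 deadline; the claim is timely.

TIMELY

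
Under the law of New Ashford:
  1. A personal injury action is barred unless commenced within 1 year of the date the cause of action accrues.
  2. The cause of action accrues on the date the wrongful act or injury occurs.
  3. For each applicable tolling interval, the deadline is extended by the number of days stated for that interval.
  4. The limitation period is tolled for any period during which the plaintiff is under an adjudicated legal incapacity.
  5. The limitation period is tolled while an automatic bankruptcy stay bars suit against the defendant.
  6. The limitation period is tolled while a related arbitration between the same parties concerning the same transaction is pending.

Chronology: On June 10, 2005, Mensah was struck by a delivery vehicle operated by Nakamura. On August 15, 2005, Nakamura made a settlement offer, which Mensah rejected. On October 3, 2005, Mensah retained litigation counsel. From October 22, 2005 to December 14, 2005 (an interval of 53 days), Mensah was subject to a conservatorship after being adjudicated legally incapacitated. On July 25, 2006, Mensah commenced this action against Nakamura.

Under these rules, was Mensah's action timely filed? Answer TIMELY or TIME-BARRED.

TIMELY

The limitation period began to run on June 10, 2005.
The untolled deadline — 1 year after June 10, 2005 — is June 10, 2006.
Because the plaintiff's legal incapacity ran from October 22, 2005 to December 14, 2005, the deadline is extended by 53 days to August 2, 2006.
None of the other events listed affects the running of the period under the stated rules.
Filing on July 25, 2006 beat the August 2, 2006 deadline — the action is timely.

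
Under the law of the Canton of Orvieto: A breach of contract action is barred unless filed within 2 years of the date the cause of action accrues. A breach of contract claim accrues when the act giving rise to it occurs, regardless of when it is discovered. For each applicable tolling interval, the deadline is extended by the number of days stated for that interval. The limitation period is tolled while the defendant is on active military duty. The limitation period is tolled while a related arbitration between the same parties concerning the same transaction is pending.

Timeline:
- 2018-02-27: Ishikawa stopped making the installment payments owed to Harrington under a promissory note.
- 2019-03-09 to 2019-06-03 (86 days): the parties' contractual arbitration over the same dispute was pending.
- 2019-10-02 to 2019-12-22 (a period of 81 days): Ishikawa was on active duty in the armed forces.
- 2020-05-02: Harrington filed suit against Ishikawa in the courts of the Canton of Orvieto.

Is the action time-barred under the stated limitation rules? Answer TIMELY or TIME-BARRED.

The limitation period began to run on 2018-02-27.
2 years from 2018-02-27 is 2020-02-27.
The period was tolled for 86 days by the pending related arbitration (2019-03-09 to 2019-06-03), pushing the deadline to 2020-05-23.
The period was tolled for 81 days by the defendant's active military service (2019-10-02 to 2019-12-22), pushing the deadline to 2020-08-12.
Harrington filed on 2020-05-02, before the 2020-08-12 deadline, so the action is timely.

TIMELY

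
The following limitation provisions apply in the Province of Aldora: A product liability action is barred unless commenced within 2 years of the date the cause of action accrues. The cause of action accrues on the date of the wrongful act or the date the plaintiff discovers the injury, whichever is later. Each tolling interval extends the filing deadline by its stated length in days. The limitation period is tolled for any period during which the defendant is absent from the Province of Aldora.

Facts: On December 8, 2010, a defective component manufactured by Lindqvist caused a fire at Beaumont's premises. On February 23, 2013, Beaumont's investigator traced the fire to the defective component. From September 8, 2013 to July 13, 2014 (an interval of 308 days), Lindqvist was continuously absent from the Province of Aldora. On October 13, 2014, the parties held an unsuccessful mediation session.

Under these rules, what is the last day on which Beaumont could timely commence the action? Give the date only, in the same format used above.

December 28, 2015

The claim accrued on February 23, 2013 — the later of the December 8, 2010 act and the February 23, 2013 discovery.
Adding the 2 years base period to February 23, 2013 gives a deadline of February 23, 2015, before any tolling.
The period was tolled for 308 days by the defendant's absence from the jurisdiction (September 8, 2013 to July 13, 2014), pushing the deadline to December 28, 2015.
None of the other events listed affects the running of the period under the stated rules.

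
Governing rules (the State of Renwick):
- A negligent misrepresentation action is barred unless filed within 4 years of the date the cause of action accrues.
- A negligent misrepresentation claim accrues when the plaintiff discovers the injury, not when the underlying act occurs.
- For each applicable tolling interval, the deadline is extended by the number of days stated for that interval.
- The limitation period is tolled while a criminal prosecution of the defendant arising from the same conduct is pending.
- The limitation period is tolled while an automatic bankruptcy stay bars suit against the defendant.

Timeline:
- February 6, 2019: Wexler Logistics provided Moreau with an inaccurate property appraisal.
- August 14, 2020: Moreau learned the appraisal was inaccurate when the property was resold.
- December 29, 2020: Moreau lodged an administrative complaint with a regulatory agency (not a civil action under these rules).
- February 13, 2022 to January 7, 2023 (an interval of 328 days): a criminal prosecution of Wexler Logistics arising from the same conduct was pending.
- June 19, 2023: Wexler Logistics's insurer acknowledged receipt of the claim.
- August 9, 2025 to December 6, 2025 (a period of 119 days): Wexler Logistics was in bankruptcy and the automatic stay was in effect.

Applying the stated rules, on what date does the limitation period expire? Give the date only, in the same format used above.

Under the discovery rule, the claim accrued on August 14, 2020, when Moreau discovered the injury — not on the February 6, 2019 date of the underlying act.
Adding the 4 years base period to August 14, 2020 gives a deadline of August 14, 2024, before any tolling.
The period was tolled for 328 days by the pending criminal prosecution (February 13, 2022 to January 7, 2023), pushing the deadline to July 8, 2025.
The automatic bankruptcy stay from August 9, 2025 to December 6, 2025 began after the period had already run on July 8, 2025, so it has no tolling effect.
None of the other events listed affects the running of the period under the stated rules.

July 8, 2025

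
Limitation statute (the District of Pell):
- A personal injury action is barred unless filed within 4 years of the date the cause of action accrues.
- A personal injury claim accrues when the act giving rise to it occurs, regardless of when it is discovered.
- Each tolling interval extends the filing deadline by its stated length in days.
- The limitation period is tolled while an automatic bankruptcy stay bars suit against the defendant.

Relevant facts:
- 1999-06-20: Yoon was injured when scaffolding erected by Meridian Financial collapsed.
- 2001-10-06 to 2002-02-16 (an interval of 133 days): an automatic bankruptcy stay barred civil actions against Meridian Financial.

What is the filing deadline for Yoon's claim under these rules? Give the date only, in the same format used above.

2003-10-31

The cause of action accrued on 1999-06-20, the date of the act.
4 years from 1999-06-20 is 2003-06-20.
Because the automatic bankruptcy stay ran from 2001-10-06 to 2002-02-16, the deadline is extended by 133 days to 2003-10-31.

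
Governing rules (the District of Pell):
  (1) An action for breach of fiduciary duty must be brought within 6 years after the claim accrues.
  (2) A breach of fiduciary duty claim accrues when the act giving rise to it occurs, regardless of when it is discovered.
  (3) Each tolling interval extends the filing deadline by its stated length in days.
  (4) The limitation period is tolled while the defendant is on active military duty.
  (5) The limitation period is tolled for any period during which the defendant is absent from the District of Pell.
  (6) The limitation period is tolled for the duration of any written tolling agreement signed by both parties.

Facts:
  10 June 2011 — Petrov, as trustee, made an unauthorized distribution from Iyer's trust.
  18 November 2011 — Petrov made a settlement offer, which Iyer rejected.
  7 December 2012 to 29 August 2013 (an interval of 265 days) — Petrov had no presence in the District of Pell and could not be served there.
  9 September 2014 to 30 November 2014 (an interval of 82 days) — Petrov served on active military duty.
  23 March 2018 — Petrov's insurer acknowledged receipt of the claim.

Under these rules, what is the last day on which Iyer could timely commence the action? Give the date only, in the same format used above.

The claim accrued on 10 June 2011, the date of the act.
Adding the 6 years base period to 10 June 2011 gives a deadline of 10 June 2017, before any tolling.
The period was tolled for 265 days by the defendant's absence from the jurisdiction (7 December 2012 to 29 August 2013), pushing the deadline to 2 March 2018.
Because the defendant's active military service ran from 9 September 2014 to 30 November 2014, the deadline is extended by 82 days to 23 May 2018.
Nothing else in the chronology tolls or restarts the period.

23 May 2018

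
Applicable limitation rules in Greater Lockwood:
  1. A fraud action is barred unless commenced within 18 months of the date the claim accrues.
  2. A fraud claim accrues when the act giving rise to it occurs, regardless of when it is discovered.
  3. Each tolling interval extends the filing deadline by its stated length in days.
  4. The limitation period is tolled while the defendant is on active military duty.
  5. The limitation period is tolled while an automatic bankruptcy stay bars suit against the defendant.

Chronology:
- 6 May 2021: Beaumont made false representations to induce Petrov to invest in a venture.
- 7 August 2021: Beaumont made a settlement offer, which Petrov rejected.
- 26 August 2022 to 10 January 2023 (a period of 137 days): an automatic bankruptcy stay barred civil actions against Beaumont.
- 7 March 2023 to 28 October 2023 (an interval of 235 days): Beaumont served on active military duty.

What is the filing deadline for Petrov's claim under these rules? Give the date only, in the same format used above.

The claim accrued on 6 May 2021, when the wrongful act occurred.
Adding the 18 months base period to 6 May 2021 gives a deadline of 6 November 2022, before any tolling.
Because the automatic bankruptcy stay ran from 26 August 2022 to 10 January 2023, the deadline is extended by 137 days to 23 March 2023.
The defendant's active military service from 7 March 2023 to 28 October 2023 tolled the period for 235 days, extending the deadline to 13 November 2023.
The other events in the timeline have no effect on the limitation period under the stated rules.

13 November 2023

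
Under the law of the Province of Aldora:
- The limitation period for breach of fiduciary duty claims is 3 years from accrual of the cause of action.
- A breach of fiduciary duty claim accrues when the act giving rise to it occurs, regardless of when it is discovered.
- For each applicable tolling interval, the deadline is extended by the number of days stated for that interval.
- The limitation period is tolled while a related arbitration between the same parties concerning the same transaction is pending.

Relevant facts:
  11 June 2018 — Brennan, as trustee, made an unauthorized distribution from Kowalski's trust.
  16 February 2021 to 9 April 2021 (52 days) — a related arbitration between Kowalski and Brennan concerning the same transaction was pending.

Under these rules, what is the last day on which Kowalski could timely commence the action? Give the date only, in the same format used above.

The claim accrued on 11 June 2018, when the wrongful act occurred.
3 years from 11 June 2018 is 11 June 2021.
The pending related arbitration from 16 February 2021 to 9 April 2021 tolled the period for 52 days, extending the deadline to 2 August 2021.

2 August 2021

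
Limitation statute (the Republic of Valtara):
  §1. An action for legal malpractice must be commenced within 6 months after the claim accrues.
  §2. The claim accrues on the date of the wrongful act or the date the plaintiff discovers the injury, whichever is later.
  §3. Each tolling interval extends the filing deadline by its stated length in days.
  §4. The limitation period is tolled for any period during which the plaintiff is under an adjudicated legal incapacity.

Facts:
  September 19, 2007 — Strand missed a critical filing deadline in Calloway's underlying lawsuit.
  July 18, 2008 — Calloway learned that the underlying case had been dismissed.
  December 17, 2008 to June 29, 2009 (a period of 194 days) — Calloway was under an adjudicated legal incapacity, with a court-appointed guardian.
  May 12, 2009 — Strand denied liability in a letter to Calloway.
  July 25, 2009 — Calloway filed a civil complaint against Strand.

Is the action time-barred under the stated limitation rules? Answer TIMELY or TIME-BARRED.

TIMELY

Because discovery on July 18, 2008 post-dates the September 19, 2007 act, accrual under the later-of rule falls on July 18, 2008.
Adding the 6 months base period to July 18, 2008 gives a deadline of January 18, 2009, before any tolling.
Because the plaintiff's legal incapacity ran from December 17, 2008 to June 29, 2009, the deadline is extended by 194 days to July 31, 2009.
None of the other events listed affects the running of the period under the stated rules.
Calloway filed on July 25, 2009, before the July 31, 2009 deadline, so the action is timely.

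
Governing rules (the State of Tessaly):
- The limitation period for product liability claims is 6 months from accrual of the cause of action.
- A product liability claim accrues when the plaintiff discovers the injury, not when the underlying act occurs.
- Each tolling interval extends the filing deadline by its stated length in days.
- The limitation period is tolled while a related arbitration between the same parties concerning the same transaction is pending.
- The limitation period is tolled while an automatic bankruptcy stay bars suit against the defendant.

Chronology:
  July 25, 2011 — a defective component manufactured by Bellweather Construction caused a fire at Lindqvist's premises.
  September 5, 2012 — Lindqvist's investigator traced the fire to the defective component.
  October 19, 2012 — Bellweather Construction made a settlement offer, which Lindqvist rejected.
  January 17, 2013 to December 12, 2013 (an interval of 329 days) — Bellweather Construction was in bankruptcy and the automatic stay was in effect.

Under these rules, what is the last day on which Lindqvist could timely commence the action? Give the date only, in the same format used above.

January 28, 2014

Accrual is tied to discovery, so the period began on September 5, 2012 rather than on July 25, 2011 when the act occurred.
6 months from September 5, 2012 is March 5, 2013.
Because the automatic bankruptcy stay ran from January 17, 2013 to December 12, 2013, the deadline is extended by 329 days to January 28, 2014.
The other events in the timeline have no effect on the limitation period under the stated rules.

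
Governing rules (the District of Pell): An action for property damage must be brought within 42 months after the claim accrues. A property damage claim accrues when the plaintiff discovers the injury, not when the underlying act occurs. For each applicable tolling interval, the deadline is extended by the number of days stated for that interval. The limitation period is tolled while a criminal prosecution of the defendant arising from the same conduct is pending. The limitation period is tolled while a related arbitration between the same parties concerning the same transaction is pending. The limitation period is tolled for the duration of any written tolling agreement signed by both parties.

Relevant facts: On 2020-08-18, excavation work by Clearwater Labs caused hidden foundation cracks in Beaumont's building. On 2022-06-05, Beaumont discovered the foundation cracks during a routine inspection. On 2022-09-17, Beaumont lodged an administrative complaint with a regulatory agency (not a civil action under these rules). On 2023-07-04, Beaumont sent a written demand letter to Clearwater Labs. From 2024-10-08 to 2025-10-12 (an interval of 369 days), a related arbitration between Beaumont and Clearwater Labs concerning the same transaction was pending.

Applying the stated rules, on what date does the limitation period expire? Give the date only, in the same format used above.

2026-12-09

Accrual is tied to discovery, so the period began on 2022-06-05 rather than on 2020-08-18 when the act occurred.
42 months from 2022-06-05 is 2025-12-05.
Because the pending related arbitration ran from 2024-10-08 to 2025-10-12, the deadline is extended by 369 days to 2026-12-09.
The other events in the timeline have no effect on the limitation period under the stated rules.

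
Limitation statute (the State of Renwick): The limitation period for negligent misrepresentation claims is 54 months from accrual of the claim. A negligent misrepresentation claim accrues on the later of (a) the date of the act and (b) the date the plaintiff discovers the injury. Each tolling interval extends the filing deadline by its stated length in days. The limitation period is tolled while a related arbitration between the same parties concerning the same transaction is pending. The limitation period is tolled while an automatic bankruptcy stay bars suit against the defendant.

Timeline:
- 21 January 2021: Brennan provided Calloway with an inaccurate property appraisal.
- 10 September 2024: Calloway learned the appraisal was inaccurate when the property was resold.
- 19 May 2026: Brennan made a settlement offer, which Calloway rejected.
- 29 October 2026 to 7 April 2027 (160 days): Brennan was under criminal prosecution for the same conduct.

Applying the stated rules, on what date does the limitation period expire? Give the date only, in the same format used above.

10 March 2029

The claim accrued on 10 September 2024 — the later of the 21 January 2021 act and the 10 September 2024 discovery.
Adding the 54 months base period to 10 September 2024 gives a deadline of 10 March 2029, before any tolling.
No stated provision tolls the period for a criminal prosecution, so the interval from 29 October 2026 to 7 April 2027 has no effect on the deadline.
The other events in the timeline have no effect on the limitation period under the stated rules.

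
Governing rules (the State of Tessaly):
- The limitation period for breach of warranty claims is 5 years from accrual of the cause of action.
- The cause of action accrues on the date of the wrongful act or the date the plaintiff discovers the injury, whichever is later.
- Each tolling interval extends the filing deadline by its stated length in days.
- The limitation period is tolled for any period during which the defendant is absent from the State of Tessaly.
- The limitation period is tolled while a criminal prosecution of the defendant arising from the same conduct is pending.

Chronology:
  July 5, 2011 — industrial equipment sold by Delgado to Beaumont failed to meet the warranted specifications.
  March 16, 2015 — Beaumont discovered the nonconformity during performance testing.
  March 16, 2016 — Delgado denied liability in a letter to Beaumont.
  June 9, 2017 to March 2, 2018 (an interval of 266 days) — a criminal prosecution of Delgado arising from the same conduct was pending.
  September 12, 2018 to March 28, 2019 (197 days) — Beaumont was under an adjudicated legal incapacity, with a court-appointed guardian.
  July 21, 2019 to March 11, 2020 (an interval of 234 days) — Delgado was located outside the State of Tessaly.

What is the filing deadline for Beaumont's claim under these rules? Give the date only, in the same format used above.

July 29, 2021

Because discovery on March 16, 2015 post-dates the July 5, 2011 act, accrual under the later-of rule falls on March 16, 2015.
5 years from March 16, 2015 is March 16, 2020.
Because the pending criminal prosecution ran from June 9, 2017 to March 2, 2018, the deadline is extended by 266 days to December 7, 2020.
Because the defendant's absence from the jurisdiction ran from July 21, 2019 to March 11, 2020, the deadline is extended by 234 days to July 29, 2021.
The plaintiff's legal incapacity from September 12, 2018 to March 28, 2019 does not toll the period, because no stated rule makes the plaintiff's incapacity a tolling event.
None of the other events listed affects the running of the period under the stated rules.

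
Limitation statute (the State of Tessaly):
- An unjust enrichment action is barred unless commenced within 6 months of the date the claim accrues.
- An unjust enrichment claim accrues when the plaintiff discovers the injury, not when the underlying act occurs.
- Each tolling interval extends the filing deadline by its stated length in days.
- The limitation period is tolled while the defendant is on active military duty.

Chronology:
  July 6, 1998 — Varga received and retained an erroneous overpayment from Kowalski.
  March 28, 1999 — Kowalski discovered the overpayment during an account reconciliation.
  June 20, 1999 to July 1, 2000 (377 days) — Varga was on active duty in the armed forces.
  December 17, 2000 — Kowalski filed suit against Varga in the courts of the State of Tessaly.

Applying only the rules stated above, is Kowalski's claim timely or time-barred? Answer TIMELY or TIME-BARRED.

Under the discovery rule, the claim accrued on March 28, 1999, when Kowalski discovered the injury — not on the July 6, 1998 date of the underlying act.
Adding the 6 months base period to March 28, 1999 gives a deadline of September 28, 1999, before any tolling.
The defendant's active military service from June 20, 1999 to July 1, 2000 tolled the period for 377 days, extending the deadline to October 9, 2000.
Filing on December 17, 2000 missed the October 9, 2000 deadline — the action is time-barred.

TIME-BARRED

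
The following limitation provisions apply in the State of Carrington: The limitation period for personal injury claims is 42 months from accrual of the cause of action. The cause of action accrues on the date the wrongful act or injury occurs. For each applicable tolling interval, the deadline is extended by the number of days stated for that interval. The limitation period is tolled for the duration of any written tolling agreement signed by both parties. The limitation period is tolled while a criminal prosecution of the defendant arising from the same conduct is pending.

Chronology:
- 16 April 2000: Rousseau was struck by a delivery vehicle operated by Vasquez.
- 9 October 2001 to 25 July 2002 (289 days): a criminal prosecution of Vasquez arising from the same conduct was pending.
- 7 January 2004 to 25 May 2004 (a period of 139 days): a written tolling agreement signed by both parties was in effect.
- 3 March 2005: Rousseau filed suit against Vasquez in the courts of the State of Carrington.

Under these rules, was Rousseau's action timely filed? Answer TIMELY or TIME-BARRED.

The claim accrued on 16 April 2000, when the wrongful act occurred.
The untolled deadline — 42 months after 16 April 2000 — is 16 October 2003.
The period was tolled for 289 days by the pending criminal prosecution (9 October 2001 to 25 July 2002), pushing the deadline to 31 July 2004.
The period was tolled for 139 days by the written tolling agreement (7 January 2004 to 25 May 2004), pushing the deadline to 17 December 2004.
Rousseau filed on 3 March 2005, after the 17 December 2004 deadline, so the action is time-barred.

TIME-BARRED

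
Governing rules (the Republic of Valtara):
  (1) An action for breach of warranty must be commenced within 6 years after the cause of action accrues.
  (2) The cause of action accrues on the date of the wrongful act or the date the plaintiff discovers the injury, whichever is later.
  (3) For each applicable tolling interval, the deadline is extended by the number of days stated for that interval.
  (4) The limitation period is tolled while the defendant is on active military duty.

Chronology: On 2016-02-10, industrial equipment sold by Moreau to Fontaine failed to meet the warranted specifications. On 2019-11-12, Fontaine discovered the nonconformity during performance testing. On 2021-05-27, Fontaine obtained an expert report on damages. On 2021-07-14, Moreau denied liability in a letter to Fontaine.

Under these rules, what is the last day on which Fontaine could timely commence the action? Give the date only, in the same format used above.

Because discovery on 2019-11-12 post-dates the 2016-02-10 act, accrual under the later-of rule falls on 2019-11-12.
Adding the 6 years base period to 2019-11-12 gives a deadline of 2025-11-12, before any tolling.
The other events in the timeline have no effect on the limitation period under the stated rules.

2025-11-12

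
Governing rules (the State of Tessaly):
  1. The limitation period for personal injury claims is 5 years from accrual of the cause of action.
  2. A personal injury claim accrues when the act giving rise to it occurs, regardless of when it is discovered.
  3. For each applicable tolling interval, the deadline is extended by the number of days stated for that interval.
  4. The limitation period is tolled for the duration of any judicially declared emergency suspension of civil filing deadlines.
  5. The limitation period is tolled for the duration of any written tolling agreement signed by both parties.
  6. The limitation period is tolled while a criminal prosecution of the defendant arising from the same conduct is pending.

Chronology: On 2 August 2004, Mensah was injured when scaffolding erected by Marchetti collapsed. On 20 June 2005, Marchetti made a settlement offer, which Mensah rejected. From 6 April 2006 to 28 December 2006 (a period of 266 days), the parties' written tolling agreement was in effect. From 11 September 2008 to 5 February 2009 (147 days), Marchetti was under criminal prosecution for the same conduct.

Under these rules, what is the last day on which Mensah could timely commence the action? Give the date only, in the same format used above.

The claim accrued on 2 August 2004, when the wrongful act occurred.
Adding the 5 years base period to 2 August 2004 gives a deadline of 2 August 2009, before any tolling.
Because the written tolling agreement ran from 6 April 2006 to 28 December 2006, the deadline is extended by 266 days to 25 April 2010.
The period was tolled for 147 days by the pending criminal prosecution (11 September 2008 to 5 February 2009), pushing the deadline to 19 September 2010.
None of the other events listed affects the running of the period under the stated rules.

19 September 2010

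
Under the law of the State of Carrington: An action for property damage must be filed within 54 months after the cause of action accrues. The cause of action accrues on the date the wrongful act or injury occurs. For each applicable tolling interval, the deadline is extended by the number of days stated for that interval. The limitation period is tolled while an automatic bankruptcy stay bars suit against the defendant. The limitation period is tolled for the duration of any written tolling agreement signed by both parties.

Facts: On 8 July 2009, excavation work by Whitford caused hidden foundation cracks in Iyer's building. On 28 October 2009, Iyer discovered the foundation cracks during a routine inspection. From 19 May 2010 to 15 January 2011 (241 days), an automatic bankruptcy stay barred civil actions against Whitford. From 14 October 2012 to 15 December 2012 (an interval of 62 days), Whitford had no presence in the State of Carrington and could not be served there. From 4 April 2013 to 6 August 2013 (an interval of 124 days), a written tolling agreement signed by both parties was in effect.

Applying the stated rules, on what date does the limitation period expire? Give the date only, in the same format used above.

8 January 2015

The claim accrued on 8 July 2009, when the wrongful act occurred; under the stated occurrence rule the 28 October 2009 discovery does not delay accrual.
Adding the 54 months base period to 8 July 2009 gives a deadline of 8 January 2014, before any tolling.
The automatic bankruptcy stay from 19 May 2010 to 15 January 2011 tolled the period for 241 days, extending the deadline to 6 September 2014.
The period was tolled for 124 days by the written tolling agreement (4 April 2013 to 6 August 2013), pushing the deadline to 8 January 2015.
Although the defendant's absence ran from 14 October 2012 to 15 December 2012, the stated rules do not make that a tolling event, so it is disregarded.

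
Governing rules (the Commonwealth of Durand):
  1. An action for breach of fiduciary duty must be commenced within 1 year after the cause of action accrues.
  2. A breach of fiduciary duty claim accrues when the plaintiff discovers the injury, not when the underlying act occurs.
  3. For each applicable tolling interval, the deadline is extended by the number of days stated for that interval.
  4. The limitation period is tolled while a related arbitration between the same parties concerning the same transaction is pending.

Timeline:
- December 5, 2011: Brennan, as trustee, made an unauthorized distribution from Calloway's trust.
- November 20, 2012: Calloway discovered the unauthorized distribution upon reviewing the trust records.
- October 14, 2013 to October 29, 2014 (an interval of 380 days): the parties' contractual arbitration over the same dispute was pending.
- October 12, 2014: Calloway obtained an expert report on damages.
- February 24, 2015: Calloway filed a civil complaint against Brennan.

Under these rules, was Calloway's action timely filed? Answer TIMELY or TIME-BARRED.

Under the discovery rule, the claim accrued on November 20, 2012, when Calloway discovered the injury — not on the December 5, 2011 date of the underlying act.
The untolled deadline — 1 year after November 20, 2012 — is November 20, 2013.
The pending related arbitration from October 14, 2013 to October 29, 2014 tolled the period for 380 days, extending the deadline to December 5, 2014.
The other events in the timeline have no effect on the limitation period under the stated rules.
The February 24, 2015 filing falls after the December 5, 2014 deadline; the claim is time-barred.

TIME-BARRED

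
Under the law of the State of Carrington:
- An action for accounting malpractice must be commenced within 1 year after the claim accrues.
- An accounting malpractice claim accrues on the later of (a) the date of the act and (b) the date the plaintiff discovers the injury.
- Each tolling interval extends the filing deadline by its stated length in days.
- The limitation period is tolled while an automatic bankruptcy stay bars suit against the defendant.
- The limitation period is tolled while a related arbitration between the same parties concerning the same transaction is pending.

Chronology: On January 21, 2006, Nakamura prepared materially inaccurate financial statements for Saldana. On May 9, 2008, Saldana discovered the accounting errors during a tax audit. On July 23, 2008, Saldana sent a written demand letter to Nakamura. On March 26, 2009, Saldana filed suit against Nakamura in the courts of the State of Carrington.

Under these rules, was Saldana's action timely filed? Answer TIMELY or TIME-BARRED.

TIMELY

Because discovery on May 9, 2008 post-dates the January 21, 2006 act, accrual under the later-of rule falls on May 9, 2008.
1 year from May 9, 2008 is May 9, 2009.
None of the other events listed affects the running of the period under the stated rules.
The March 26, 2009 filing precedes the May 9, 2009 deadline; the claim is timely.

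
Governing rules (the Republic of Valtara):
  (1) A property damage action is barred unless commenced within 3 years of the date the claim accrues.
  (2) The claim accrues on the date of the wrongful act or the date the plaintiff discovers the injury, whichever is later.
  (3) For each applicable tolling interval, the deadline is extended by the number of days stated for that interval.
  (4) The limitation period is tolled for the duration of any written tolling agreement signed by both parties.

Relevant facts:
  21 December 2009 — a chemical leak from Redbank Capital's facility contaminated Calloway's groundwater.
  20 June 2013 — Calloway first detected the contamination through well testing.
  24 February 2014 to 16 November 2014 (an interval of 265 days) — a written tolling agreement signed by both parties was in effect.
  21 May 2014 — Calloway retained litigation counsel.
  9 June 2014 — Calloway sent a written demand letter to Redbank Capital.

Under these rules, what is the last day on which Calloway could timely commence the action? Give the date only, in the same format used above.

Because discovery on 20 June 2013 post-dates the 21 December 2009 act, accrual under the later-of rule falls on 20 June 2013.
Adding the 3 years base period to 20 June 2013 gives a deadline of 20 June 2016, before any tolling.
The period was tolled for 265 days by the written tolling agreement (24 February 2014 to 16 November 2014), pushing the deadline to 12 March 2017.
None of the other events listed affects the running of the period under the stated rules.

12 March 2017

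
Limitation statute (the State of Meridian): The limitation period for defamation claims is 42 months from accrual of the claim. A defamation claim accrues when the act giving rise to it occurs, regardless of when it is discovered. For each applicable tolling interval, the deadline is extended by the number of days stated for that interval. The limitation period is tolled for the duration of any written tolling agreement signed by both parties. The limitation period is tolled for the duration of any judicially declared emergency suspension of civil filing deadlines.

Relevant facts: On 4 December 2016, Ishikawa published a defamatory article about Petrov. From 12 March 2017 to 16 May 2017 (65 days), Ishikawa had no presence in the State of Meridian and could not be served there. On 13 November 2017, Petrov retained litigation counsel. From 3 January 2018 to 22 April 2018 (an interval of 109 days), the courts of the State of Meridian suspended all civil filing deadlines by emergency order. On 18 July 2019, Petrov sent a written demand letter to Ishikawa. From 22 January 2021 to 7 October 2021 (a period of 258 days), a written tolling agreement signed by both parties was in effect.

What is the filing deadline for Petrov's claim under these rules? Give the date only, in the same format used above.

The claim accrued on 4 December 2016, the date of the act.
The untolled deadline — 42 months after 4 December 2016 — is 4 June 2020.
The period was tolled for 109 days by the emergency suspension of filing deadlines (3 January 2018 to 22 April 2018), pushing the deadline to 21 September 2020.
The written tolling agreement from 22 January 2021 to 7 October 2021 began after the period had already run on 21 September 2020, so it has no tolling effect.
The defendant's absence from the jurisdiction from 12 March 2017 to 16 May 2017 does not toll the period, because no stated rule makes the defendant's absence a tolling event.
The other events in the timeline have no effect on the limitation period under the stated rules.

21 September 2020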